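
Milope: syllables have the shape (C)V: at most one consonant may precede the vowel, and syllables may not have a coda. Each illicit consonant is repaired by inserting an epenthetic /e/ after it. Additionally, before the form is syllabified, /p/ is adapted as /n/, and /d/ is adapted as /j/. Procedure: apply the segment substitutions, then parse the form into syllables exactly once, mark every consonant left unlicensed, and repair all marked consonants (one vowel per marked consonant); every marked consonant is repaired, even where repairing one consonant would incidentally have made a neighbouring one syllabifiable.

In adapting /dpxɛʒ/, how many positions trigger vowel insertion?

After substitution the input is /jnxɛʒ/.
The unsyllabifiable consonants are /j/, /n/, /ʒ/; each receives one epenthetic vowel.

3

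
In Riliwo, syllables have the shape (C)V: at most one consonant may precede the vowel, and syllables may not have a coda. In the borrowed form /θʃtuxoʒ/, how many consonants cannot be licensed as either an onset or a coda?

Syllabifying with onset maximization leaves /θ/, /ʃ/, /ʒ/ stranded (no codas are permitted; onsets are limited to one consonant).

3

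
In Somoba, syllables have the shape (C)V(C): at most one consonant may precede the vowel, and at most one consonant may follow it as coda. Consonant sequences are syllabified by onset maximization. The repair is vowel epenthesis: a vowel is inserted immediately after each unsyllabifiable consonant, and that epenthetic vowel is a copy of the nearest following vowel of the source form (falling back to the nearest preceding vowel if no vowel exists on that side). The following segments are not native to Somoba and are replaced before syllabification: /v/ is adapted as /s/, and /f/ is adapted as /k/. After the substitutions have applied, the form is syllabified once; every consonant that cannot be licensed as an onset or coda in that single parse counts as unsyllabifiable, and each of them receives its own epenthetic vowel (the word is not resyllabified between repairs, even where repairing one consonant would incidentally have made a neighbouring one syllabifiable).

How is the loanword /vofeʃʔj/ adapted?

sokeʃʔeje

Substitution: /v/ → /s/, /f/ → /k/, giving /sokeʃʔj/.
Under (C)V(C), the unsyllabifiable consonants are /ʔ/, /j/ (at most one coda consonant is licensed; onsets are limited to one consonant).
Epenthesis after each stranded consonant: /ʔ/ → /ʔe/, /j/ → /je/.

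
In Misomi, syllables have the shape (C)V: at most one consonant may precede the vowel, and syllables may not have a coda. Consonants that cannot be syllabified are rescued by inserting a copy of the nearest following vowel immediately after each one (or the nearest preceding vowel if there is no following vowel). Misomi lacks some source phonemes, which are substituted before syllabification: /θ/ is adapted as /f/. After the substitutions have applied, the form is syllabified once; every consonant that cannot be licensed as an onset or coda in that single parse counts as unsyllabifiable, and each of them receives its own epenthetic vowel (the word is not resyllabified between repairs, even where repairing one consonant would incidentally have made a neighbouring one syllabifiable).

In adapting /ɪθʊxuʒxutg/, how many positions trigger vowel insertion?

3

After substitution the input is /ɪfʊxuʒxutg/.
The unsyllabifiable consonants are /ʒ/, /t/, /g/; each receives one epenthetic vowel.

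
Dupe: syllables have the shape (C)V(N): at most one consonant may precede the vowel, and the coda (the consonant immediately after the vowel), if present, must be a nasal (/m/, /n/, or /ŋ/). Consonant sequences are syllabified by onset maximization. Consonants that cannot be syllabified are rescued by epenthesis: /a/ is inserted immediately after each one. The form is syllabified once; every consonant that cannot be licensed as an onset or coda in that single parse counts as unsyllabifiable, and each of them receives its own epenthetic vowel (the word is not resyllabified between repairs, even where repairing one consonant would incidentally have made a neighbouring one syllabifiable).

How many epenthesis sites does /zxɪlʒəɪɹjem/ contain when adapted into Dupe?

3

The unsyllabifiable consonants are /z/, /l/, /ɹ/; each receives one epenthetic vowel.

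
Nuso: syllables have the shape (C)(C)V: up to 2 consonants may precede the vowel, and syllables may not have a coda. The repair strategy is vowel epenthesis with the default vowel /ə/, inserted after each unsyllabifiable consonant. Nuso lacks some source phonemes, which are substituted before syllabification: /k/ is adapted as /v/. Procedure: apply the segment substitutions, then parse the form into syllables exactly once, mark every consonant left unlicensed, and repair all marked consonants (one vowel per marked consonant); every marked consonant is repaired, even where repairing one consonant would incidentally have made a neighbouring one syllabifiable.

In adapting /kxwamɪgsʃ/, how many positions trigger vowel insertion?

4

After substitution the input is /vxwamɪgsʃ/.
The unsyllabifiable consonants are /v/, /g/, /s/, /ʃ/; each receives one epenthetic vowel.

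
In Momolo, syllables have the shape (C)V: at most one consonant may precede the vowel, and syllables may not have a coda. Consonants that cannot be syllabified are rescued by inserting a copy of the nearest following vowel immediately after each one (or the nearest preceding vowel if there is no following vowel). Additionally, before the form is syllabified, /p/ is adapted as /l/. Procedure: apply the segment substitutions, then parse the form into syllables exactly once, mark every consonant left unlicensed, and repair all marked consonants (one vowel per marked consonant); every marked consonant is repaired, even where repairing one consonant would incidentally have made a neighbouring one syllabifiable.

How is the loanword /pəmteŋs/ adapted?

ləmeteŋese

Substitution: /p/ → /l/, giving /ləmteŋs/.
Syllabifying with onset maximization leaves /m/, /ŋ/, /s/ stranded (no codas are permitted; onsets are limited to one consonant).
Epenthesis after each stranded consonant: /m/ → /me/, /ŋ/ → /ŋe/, /s/ → /se/.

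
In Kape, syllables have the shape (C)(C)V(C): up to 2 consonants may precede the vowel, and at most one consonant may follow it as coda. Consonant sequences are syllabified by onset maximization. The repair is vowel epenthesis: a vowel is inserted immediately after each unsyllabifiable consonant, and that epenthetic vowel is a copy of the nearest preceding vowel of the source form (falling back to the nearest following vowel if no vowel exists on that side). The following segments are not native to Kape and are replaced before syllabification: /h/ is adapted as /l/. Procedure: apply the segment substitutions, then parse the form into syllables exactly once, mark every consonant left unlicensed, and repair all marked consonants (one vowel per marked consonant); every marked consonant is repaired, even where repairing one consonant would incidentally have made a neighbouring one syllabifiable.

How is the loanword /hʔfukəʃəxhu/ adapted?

luʔfukəʃəxlu

Substitution: /h/ → /l/, giving /lʔfukəʃəxlu/.
The consonants /l/ cannot be parsed into a legal (C)(C)V(C) syllable (at most one coda consonant is licensed; onsets may contain at most 2 consonants).
Inserting the epenthetic vowel yields /l/ → /lu/.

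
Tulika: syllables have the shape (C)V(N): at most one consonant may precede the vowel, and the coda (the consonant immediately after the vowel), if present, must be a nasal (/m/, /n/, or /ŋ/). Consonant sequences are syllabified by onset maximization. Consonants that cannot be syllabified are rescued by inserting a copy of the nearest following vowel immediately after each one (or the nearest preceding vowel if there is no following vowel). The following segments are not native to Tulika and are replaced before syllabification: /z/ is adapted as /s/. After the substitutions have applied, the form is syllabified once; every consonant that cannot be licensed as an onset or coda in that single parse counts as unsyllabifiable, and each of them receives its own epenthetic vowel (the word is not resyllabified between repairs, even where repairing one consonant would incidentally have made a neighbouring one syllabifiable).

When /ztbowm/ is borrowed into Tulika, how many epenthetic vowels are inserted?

4

After substitution the input is /stbowm/.
The unsyllabifiable consonants are /s/, /t/, /w/, /m/; each receives one epenthetic vowel.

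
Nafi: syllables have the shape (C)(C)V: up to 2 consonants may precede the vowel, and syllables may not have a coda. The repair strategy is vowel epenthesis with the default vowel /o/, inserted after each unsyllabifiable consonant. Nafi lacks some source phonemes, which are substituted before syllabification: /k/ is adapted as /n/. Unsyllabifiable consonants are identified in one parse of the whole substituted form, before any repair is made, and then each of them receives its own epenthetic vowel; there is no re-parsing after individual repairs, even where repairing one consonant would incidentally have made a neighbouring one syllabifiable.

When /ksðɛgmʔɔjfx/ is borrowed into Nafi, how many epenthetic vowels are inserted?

After substitution the input is /nsðɛgmʔɔjfx/.
The unsyllabifiable consonants are /n/, /g/, /j/, /f/, /x/; each receives one epenthetic vowel.

5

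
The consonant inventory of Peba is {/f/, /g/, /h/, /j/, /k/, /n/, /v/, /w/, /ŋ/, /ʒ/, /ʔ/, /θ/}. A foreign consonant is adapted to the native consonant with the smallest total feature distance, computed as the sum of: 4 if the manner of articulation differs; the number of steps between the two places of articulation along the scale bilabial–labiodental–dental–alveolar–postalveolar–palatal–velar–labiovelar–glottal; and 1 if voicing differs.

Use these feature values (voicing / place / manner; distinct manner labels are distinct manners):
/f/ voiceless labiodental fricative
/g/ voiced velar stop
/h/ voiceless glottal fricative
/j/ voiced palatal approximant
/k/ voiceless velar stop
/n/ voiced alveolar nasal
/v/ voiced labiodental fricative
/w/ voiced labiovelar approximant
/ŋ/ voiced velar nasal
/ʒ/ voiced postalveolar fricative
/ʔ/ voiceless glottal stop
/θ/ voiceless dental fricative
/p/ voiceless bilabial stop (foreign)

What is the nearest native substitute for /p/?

/f/ is closest: manner differs (stop→fricative, +4), place distance 1 (bilabial→labiodental), same voicing; total 5. Next closest is /k/ at distance 6.

f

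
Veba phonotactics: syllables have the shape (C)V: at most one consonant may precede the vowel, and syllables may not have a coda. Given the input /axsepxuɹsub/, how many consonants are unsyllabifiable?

4

Under (C)V, the unsyllabifiable consonants are /x/, /p/, /ɹ/, /b/ (no codas are permitted; onsets are limited to one consonant).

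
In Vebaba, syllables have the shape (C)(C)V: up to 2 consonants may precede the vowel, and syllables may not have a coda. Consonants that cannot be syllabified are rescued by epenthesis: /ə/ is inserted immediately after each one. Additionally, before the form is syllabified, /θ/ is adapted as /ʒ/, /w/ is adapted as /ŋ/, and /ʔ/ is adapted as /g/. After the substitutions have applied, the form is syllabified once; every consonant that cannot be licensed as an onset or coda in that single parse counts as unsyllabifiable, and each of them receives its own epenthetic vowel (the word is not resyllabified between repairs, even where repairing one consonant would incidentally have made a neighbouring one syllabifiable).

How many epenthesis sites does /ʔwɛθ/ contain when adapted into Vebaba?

After substitution the input is /gŋɛʒ/.
The unsyllabifiable consonants are /ʒ/; each receives one epenthetic vowel.

1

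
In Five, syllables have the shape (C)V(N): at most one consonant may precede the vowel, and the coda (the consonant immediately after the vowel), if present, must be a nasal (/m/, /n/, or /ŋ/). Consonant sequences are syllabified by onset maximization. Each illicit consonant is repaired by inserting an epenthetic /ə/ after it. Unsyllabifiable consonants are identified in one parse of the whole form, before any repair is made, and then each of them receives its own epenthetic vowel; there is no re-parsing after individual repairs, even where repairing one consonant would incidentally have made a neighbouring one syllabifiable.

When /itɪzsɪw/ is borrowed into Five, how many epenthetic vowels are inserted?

2

The unsyllabifiable consonants are /z/, /w/; each receives one epenthetic vowel.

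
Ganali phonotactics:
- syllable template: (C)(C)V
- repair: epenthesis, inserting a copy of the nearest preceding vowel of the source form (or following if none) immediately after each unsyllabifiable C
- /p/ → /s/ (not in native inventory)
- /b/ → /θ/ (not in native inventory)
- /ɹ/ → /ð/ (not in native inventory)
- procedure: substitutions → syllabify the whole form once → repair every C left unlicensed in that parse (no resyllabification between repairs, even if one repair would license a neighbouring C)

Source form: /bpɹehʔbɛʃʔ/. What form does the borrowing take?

θesðeheʔθɛʃɛʔɛ

Substitution: /b/ → /θ/, /p/ → /s/, /ɹ/ → /ð/, giving /θsðehʔθɛʃʔ/.
Syllabifying with onset maximization leaves /θ/, /h/, /ʃ/, /ʔ/ stranded (no codas are permitted; onsets may contain at most 2 consonants).
Inserting the epenthetic vowel yields /θ/ → /θe/, /h/ → /he/, /ʃ/ → /ʃɛ/, /ʔ/ → /ʔɛ/.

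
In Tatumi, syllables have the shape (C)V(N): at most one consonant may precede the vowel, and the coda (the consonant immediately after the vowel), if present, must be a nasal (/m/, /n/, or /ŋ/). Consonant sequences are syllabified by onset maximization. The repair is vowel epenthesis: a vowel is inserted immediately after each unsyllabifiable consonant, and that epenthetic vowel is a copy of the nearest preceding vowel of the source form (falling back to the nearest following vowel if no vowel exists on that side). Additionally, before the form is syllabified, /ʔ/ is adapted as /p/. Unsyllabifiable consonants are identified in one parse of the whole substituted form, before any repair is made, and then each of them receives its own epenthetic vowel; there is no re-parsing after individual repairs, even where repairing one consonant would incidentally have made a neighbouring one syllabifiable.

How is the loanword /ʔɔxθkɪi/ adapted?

pɔxɔθɔkɪi

Substitution: /ʔ/ → /p/, giving /pɔxθkɪi/.
Under (C)V(N), the unsyllabifiable consonants are /x/, /θ/ (only a nasal (/m/, /n/, or /ŋ/) is licensed in coda position; onsets are limited to one consonant).
Each unlicensed consonant becomes the onset of a new syllable: /x/ → /xɔ/, /θ/ → /θɔ/.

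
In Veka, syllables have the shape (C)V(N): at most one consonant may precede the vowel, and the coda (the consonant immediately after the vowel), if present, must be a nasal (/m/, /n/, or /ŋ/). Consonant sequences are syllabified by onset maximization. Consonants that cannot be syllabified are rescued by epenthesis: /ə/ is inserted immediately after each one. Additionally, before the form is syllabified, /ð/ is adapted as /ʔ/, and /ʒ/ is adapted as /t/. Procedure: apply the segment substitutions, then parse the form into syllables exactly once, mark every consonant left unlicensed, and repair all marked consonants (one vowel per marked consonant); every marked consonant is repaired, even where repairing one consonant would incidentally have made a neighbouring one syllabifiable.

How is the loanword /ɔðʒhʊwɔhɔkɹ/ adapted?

ɔʔətəhʊwɔhɔkəɹə

Substitution: /ð/ → /ʔ/, /ʒ/ → /t/, giving /ɔʔthʊwɔhɔkɹ/.
Syllabifying with onset maximization leaves /ʔ/, /t/, /k/, /ɹ/ stranded (only a nasal (/m/, /n/, or /ŋ/) is licensed in coda position; onsets are limited to one consonant).
Each unlicensed consonant becomes the onset of a new syllable: /ʔ/ → /ʔə/, /t/ → /tə/, /k/ → /kə/, /ɹ/ → /ɹə/.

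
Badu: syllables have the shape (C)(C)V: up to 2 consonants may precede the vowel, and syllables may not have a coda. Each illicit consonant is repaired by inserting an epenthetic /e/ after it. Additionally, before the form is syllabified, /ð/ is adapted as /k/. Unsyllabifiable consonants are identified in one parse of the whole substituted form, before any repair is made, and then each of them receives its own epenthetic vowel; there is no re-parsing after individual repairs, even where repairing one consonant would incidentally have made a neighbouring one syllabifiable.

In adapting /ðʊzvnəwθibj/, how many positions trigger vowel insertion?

3

After substitution the input is /kʊzvnəwθibj/.
The unsyllabifiable consonants are /z/, /b/, /j/; each receives one epenthetic vowel.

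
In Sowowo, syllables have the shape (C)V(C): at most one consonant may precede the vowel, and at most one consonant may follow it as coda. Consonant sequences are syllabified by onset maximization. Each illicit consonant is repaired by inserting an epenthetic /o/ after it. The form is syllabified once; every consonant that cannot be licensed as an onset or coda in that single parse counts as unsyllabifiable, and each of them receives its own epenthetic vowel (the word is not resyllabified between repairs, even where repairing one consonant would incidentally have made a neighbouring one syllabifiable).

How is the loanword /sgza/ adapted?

sogoza

Syllabifying with onset maximization leaves /s/, /g/ stranded (at most one coda consonant is licensed; onsets are limited to one consonant).
Each unlicensed consonant becomes the onset of a new syllable: /s/ → /so/, /g/ → /go/.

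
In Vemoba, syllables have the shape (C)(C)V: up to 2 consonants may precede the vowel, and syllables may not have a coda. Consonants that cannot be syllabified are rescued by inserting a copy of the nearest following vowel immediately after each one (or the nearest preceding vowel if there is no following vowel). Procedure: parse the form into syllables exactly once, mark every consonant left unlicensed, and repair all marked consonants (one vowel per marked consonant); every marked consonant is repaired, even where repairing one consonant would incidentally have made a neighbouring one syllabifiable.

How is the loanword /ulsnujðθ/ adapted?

Under (C)(C)V, the unsyllabifiable consonants are /l/, /j/, /ð/, /θ/ (no codas are permitted; onsets may contain at most 2 consonants).
Epenthesis after each stranded consonant: /l/ → /lu/, /j/ → /ju/, /ð/ → /ðu/, /θ/ → /θu/.

ulusnujuðuθu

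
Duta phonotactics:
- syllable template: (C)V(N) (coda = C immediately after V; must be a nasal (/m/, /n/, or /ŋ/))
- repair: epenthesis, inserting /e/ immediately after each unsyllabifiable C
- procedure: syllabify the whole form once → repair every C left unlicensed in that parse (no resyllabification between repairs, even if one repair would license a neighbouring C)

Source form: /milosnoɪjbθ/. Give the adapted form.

Syllabifying with onset maximization leaves /s/, /j/, /b/, /θ/ stranded (only a nasal (/m/, /n/, or /ŋ/) is licensed in coda position; onsets are limited to one consonant).
Each unlicensed consonant becomes the onset of a new syllable: /s/ → /se/, /j/ → /je/, /b/ → /be/, /θ/ → /θe/.

milosenoɪjebeθe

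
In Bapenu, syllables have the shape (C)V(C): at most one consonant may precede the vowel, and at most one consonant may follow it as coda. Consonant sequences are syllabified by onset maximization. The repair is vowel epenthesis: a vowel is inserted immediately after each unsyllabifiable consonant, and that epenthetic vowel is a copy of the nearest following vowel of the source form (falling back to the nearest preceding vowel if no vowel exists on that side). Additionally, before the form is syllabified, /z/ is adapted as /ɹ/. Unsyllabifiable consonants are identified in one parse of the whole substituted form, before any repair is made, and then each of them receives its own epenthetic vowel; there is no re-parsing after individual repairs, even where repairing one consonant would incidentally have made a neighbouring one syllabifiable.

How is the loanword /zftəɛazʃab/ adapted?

Substitution: /z/ → /ɹ/, giving /ɹftəɛaɹʃab/.
The consonants /ɹ/, /f/ cannot be parsed into a legal (C)V(C) syllable (at most one coda consonant is licensed; onsets are limited to one consonant).
Epenthesis after each stranded consonant: /ɹ/ → /ɹə/, /f/ → /fə/.

ɹəfətəɛaɹʃab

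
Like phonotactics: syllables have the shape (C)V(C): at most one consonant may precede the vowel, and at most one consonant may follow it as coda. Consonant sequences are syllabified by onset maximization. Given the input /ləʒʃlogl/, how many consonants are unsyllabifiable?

Under (C)V(C), the unsyllabifiable consonants are /ʃ/, /l/ (at most one coda consonant is licensed; onsets are limited to one consonant).

2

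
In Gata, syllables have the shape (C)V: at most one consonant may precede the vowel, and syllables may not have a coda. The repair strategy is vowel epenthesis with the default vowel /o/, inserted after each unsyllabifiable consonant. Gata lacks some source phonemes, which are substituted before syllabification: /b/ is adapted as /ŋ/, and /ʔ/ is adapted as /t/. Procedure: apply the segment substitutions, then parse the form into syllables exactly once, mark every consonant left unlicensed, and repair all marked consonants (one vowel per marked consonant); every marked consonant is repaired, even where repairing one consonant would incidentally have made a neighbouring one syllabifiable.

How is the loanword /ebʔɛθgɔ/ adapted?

eŋotɛθogɔ

Substitution: /b/ → /ŋ/, /ʔ/ → /t/, giving /eŋtɛθgɔ/.
Syllabifying with onset maximization leaves /ŋ/, /θ/ stranded (no codas are permitted; onsets are limited to one consonant).
Each unlicensed consonant becomes the onset of a new syllable: /ŋ/ → /ŋo/, /θ/ → /θo/.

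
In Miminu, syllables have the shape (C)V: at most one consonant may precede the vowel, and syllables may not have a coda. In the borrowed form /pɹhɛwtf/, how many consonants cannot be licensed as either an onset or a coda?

5

The consonants /p/, /ɹ/, /w/, /t/, /f/ cannot be parsed into a legal (C)V syllable (no codas are permitted; onsets are limited to one consonant).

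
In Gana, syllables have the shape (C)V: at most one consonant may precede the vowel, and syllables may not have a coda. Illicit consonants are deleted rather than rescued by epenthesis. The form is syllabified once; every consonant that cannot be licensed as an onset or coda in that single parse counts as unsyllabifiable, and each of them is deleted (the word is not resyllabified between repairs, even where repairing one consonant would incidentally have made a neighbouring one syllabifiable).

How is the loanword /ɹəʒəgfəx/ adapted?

ɹəʒəfə

Under (C)V, the unsyllabifiable consonants are /g/, /x/ (no codas are permitted; onsets are limited to one consonant).
Deletion applies to /g/, /x/.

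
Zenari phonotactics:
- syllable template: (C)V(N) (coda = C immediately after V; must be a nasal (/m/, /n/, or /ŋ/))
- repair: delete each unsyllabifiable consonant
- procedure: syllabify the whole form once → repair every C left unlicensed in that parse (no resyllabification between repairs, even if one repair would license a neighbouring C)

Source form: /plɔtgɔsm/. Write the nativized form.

The consonants /p/, /t/, /s/, /m/ cannot be parsed into a legal (C)V(N) syllable (only a nasal (/m/, /n/, or /ŋ/) is licensed in coda position; onsets are limited to one consonant).
Deleting the stranded consonants removes /p/, /t/, /s/, /m/.

lɔgɔ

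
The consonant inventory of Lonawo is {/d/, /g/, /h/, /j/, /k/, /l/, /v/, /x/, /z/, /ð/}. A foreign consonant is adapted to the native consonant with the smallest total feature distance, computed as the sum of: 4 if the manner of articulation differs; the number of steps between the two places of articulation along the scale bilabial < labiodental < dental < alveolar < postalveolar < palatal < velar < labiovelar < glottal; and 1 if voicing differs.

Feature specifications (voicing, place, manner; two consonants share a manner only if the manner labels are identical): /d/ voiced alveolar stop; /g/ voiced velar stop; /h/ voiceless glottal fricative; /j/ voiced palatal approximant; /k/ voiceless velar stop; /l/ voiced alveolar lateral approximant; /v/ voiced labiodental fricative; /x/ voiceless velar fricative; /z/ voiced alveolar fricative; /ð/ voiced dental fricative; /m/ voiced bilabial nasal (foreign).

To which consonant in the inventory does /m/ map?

/v/ is closest: manner differs (nasal→fricative, +4), place distance 1 (bilabial→labiodental), same voicing; total 5. Next closest is /ð/ at distance 6.

v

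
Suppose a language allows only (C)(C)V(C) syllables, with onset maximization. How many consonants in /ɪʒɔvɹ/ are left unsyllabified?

Under (C)(C)V(C), the unsyllabifiable consonants are /ɹ/ (at most one coda consonant is licensed; onsets may contain at most 2 consonants).

1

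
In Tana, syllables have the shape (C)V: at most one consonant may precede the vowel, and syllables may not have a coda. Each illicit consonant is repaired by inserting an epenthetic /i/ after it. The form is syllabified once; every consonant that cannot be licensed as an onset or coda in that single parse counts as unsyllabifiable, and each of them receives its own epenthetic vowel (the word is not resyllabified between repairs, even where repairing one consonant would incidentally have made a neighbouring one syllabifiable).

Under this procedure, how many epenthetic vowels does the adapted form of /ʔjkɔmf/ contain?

4

The unsyllabifiable consonants are /ʔ/, /j/, /m/, /f/; each receives one epenthetic vowel.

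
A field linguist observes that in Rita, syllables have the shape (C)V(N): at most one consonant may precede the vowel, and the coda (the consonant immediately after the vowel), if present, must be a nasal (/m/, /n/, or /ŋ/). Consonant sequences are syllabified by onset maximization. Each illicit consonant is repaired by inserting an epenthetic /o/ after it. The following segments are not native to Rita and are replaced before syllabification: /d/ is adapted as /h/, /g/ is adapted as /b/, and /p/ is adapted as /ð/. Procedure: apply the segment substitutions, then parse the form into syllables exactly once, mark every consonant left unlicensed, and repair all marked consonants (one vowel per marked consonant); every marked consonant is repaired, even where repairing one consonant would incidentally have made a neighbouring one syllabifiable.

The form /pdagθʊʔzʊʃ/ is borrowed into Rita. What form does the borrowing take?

ðohaboθʊʔozʊʃo

Substitution: /p/ → /ð/, /d/ → /h/, /g/ → /b/, giving /ðhabθʊʔzʊʃ/.
Syllabifying with onset maximization leaves /ð/, /b/, /ʔ/, /ʃ/ stranded (only a nasal (/m/, /n/, or /ŋ/) is licensed in coda position; onsets are limited to one consonant).
Each unlicensed consonant becomes the onset of a new syllable: /ð/ → /ðo/, /b/ → /bo/, /ʔ/ → /ʔo/, /ʃ/ → /ʃo/.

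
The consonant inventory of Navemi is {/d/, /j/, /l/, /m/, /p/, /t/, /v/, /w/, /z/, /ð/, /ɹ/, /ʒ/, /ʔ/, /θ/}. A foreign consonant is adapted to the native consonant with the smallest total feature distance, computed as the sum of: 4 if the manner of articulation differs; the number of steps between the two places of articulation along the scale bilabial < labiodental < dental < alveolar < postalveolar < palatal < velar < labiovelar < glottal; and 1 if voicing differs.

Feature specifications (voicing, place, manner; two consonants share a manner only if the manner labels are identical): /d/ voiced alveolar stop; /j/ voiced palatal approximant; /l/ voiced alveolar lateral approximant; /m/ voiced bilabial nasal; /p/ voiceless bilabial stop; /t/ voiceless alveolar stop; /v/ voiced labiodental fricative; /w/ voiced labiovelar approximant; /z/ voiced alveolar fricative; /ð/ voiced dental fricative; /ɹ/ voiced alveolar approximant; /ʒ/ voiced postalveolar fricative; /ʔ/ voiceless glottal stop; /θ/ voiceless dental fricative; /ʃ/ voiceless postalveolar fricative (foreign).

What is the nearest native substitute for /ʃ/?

/ʒ/ is closest: same manner (fricative), place distance 0 (postalveolar→postalveolar), voicing differs (+1); total 1. Next closest is /z/ at distance 2.

ʒ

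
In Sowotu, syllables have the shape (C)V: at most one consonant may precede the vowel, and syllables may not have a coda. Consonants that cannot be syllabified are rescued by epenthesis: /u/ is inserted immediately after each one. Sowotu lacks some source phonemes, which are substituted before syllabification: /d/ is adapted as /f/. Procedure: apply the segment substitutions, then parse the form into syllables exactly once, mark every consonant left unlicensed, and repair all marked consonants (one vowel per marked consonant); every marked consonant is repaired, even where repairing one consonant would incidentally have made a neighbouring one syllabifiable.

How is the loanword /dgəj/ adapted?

fugəju

Substitution: /d/ → /f/, giving /fgəj/.
The consonants /f/, /j/ cannot be parsed into a legal (C)V syllable (no codas are permitted; onsets are limited to one consonant).
Inserting the epenthetic vowel yields /f/ → /fu/, /j/ → /ju/.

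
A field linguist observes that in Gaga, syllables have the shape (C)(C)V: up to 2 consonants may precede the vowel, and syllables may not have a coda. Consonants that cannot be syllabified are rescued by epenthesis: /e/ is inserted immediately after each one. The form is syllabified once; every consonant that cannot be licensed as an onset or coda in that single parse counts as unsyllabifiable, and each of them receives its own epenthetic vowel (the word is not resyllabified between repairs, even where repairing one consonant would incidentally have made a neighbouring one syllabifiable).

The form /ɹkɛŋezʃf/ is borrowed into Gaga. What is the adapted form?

Syllabifying with onset maximization leaves /z/, /ʃ/, /f/ stranded (no codas are permitted; onsets may contain at most 2 consonants).
Each unlicensed consonant becomes the onset of a new syllable: /z/ → /ze/, /ʃ/ → /ʃe/, /f/ → /fe/.

ɹkɛŋezeʃefe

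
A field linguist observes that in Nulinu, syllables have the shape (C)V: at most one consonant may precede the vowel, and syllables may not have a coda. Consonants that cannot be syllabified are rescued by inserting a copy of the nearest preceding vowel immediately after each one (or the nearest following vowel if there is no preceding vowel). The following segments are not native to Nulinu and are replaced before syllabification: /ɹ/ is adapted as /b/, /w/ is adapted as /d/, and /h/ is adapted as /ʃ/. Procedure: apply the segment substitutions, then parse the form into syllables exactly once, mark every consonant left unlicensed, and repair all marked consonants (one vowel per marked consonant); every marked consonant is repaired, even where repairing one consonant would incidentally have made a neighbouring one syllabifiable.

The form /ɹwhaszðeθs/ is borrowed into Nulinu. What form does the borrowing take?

badaʃasazaðeθese

Substitution: /ɹ/ → /b/, /w/ → /d/, /h/ → /ʃ/, giving /bdʃaszðeθs/.
Syllabifying with onset maximization leaves /b/, /d/, /s/, /z/, /θ/, /s/ stranded (no codas are permitted; onsets are limited to one consonant).
Each unlicensed consonant becomes the onset of a new syllable: /b/ → /ba/, /d/ → /da/, /s/ → /sa/, /z/ → /za/, /θ/ → /θe/, /s/ → /se/.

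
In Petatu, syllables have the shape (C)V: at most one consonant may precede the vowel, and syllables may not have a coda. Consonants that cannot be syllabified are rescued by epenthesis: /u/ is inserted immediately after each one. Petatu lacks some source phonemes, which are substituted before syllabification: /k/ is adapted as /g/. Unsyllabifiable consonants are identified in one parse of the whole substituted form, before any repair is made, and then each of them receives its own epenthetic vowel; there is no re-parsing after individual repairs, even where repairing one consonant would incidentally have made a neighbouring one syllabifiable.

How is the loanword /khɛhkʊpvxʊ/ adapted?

Substitution: /k/ → /g/, giving /ghɛhgʊpvxʊ/.
Under (C)V, the unsyllabifiable consonants are /g/, /h/, /p/, /v/ (no codas are permitted; onsets are limited to one consonant).
Each unlicensed consonant becomes the onset of a new syllable: /g/ → /gu/, /h/ → /hu/, /p/ → /pu/, /v/ → /vu/.

guhɛhugʊpuvuxʊ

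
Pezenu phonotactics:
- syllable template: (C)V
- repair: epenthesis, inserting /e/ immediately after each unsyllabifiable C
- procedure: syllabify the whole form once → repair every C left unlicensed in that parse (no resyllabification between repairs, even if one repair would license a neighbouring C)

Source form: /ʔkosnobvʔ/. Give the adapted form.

Syllabifying with onset maximization leaves /ʔ/, /s/, /b/, /v/, /ʔ/ stranded (no codas are permitted; onsets are limited to one consonant).
Each unlicensed consonant becomes the onset of a new syllable: /ʔ/ → /ʔe/, /s/ → /se/, /b/ → /be/, /v/ → /ve/, /ʔ/ → /ʔe/.

ʔekosenobeveʔe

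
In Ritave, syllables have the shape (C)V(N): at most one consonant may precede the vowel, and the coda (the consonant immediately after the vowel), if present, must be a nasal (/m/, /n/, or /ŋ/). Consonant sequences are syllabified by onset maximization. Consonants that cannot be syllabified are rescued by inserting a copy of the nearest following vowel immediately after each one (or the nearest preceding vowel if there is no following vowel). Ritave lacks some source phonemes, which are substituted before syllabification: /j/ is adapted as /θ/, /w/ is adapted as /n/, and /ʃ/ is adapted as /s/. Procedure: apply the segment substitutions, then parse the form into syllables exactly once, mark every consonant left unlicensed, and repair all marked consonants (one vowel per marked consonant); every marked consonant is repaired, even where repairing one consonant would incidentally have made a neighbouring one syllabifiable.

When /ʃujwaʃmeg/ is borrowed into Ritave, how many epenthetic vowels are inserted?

3

After substitution the input is /suθnasmeg/.
The unsyllabifiable consonants are /θ/, /s/, /g/; each receives one epenthetic vowel.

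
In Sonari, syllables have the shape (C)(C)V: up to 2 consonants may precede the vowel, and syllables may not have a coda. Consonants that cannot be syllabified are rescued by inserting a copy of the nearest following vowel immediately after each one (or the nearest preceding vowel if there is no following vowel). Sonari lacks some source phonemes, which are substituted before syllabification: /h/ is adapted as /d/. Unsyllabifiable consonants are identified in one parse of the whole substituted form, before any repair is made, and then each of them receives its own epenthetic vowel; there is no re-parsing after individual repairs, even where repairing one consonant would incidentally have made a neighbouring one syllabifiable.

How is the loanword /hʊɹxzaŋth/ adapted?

dʊɹaxzaŋatada

Substitution: /h/ → /d/, giving /dʊɹxzaŋtd/.
The consonants /ɹ/, /ŋ/, /t/, /d/ cannot be parsed into a legal (C)(C)V syllable (no codas are permitted; onsets may contain at most 2 consonants).
Epenthesis after each stranded consonant: /ɹ/ → /ɹa/, /ŋ/ → /ŋa/, /t/ → /ta/, /d/ → /da/.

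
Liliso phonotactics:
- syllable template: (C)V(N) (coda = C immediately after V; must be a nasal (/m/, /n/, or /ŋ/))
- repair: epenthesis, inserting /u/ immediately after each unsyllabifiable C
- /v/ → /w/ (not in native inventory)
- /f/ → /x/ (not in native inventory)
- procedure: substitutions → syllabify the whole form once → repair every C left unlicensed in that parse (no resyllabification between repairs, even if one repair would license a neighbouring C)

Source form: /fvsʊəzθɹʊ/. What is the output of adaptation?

Substitution: /f/ → /x/, /v/ → /w/, giving /xwsʊəzθɹʊ/.
The consonants /x/, /w/, /z/, /θ/ cannot be parsed into a legal (C)V(N) syllable (only a nasal (/m/, /n/, or /ŋ/) is licensed in coda position; onsets are limited to one consonant).
Inserting the epenthetic vowel yields /x/ → /xu/, /w/ → /wu/, /z/ → /zu/, /θ/ → /θu/.

xuwusʊəzuθuɹʊ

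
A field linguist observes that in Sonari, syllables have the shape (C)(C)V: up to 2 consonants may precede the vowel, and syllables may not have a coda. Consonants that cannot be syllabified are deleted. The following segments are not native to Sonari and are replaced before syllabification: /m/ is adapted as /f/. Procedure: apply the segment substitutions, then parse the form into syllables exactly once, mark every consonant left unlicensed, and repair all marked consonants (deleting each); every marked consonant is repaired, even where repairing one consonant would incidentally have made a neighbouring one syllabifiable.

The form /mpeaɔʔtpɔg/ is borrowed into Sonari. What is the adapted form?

fpeaɔtpɔ

Substitution: /m/ → /f/, giving /fpeaɔʔtpɔg/.
Syllabifying with onset maximization leaves /ʔ/, /g/ stranded (no codas are permitted; onsets may contain at most 2 consonants).
Deleting the stranded consonants removes /ʔ/, /g/.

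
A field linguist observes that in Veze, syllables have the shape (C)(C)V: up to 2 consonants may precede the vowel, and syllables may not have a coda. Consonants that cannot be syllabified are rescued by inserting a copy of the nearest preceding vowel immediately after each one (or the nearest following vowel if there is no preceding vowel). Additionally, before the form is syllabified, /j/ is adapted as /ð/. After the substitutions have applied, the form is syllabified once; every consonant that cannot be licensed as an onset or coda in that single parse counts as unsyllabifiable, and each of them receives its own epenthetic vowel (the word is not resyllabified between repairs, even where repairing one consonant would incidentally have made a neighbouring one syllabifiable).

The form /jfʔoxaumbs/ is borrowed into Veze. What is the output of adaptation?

Substitution: /j/ → /ð/, giving /ðfʔoxaumbs/.
Syllabifying with onset maximization leaves /ð/, /m/, /b/, /s/ stranded (no codas are permitted; onsets may contain at most 2 consonants).
Each unlicensed consonant becomes the onset of a new syllable: /ð/ → /ðo/, /m/ → /mu/, /b/ → /bu/, /s/ → /su/.

ðofʔoxaumubusu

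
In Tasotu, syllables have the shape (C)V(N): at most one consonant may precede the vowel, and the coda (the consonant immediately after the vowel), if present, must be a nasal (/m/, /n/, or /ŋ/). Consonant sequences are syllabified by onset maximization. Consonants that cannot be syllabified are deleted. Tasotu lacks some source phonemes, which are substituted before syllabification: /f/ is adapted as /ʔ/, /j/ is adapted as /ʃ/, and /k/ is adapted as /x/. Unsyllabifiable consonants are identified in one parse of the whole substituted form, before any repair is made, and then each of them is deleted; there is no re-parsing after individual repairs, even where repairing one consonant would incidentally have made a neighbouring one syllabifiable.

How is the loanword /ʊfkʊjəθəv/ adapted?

Substitution: /f/ → /ʔ/, /k/ → /x/, /j/ → /ʃ/, giving /ʊʔxʊʃəθəv/.
Under (C)V(N), the unsyllabifiable consonants are /ʔ/, /v/ (only a nasal (/m/, /n/, or /ŋ/) is licensed in coda position; onsets are limited to one consonant).
Deleting the stranded consonants removes /ʔ/, /v/.

ʊxʊʃəθə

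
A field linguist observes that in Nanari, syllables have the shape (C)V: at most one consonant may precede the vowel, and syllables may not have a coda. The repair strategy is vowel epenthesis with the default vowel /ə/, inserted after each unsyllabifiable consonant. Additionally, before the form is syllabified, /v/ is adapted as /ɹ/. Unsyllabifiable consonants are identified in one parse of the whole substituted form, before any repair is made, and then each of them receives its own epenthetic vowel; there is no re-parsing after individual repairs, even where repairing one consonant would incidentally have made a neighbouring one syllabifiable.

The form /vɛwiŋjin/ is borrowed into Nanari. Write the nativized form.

Substitution: /v/ → /ɹ/, giving /ɹɛwiŋjin/.
Syllabifying with onset maximization leaves /ŋ/, /n/ stranded (no codas are permitted; onsets are limited to one consonant).
Each unlicensed consonant becomes the onset of a new syllable: /ŋ/ → /ŋə/, /n/ → /nə/.

ɹɛwiŋəjinə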